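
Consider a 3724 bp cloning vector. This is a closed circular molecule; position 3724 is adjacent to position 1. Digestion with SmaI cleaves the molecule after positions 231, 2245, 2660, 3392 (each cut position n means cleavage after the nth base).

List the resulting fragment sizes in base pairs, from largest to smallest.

2014, 732, 563, 415 bp

Circular molecule, 4 cuts → 4 fragments:
  2245 − 231 = 2014 bp
  2660 − 2245 = 415 bp
  3392 − 2660 = 732 bp
  wrap: 3724 − 3392 + 231 = 563 bp
Sorted largest to smallest: 2014, 732, 563, 415 bp.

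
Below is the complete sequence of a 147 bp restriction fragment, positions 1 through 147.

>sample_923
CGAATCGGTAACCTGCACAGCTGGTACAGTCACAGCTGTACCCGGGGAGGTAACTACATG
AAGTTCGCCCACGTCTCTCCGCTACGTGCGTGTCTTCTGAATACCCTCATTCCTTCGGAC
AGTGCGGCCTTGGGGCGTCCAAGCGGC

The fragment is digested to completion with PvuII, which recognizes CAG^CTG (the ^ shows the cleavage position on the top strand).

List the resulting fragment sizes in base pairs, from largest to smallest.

PvuII sites (CAGCTG) start at positions 18, 33.
PvuII cuts after base 3 of each site, so after positions 20, 35.
Linear molecule, 2 cuts → 3 fragments:
  1–20 → 20 bp
  21–35 → 15 bp
  36–147 → 112 bp
Sorted largest to smallest: 112, 20, 15 bp.

112, 20, 15 bp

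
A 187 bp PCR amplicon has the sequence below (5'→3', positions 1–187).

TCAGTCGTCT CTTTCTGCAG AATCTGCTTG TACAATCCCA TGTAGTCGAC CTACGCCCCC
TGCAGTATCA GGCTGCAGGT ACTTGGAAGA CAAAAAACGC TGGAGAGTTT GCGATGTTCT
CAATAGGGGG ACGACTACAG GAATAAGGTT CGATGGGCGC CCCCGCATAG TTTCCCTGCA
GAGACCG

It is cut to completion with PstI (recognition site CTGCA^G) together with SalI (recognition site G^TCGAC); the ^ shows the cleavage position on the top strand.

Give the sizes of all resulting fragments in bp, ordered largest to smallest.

103, 26, 19, 19, 13, 7 bp

PstI sites (CTGCAG) start at positions 15, 60, 73, 176.
PstI cuts after base 5 of each site (before the last base), so after positions 19, 64, 77, 180.
The SalI site (GTCGAC) starts at position 45.
SalI cuts after the first base of each site, so after position 45.
Combined cut positions: 19, 45, 64, 77, 180.
Linear molecule, 5 cuts → 6 fragments:
  1–19 → 19 bp
  20–45 → 26 bp
  46–64 → 19 bp
  65–77 → 13 bp
  78–180 → 103 bp
  181–187 → 7 bp
Sorted largest to smallest: 103, 26, 19, 19, 13, 7 bp.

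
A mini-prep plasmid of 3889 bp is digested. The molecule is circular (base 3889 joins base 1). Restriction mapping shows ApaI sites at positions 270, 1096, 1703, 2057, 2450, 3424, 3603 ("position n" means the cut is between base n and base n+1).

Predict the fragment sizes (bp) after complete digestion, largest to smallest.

974, 826, 607, 556, 393, 354, 179 bp

Circular molecule, 7 cuts → 7 fragments:
  1096 − 270 = 826 bp
  1703 − 1096 = 607 bp
  2057 − 1703 = 354 bp
  2450 − 2057 = 393 bp
  3424 − 2450 = 974 bp
  3603 − 3424 = 179 bp
  wrap: 3889 − 3603 + 270 = 556 bp
Sorted largest to smallest: 974, 826, 607, 556, 393, 354, 179 bp.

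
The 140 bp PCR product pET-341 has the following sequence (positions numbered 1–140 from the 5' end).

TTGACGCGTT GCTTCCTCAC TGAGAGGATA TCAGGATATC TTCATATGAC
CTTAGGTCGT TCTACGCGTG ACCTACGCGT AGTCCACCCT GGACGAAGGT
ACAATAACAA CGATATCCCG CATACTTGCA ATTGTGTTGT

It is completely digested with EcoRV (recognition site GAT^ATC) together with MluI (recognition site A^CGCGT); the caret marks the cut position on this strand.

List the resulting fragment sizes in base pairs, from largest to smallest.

EcoRV sites (GATATC) start at positions 27, 35, 112.
EcoRV cuts after base 3 of each site, so after positions 29, 37, 114.
MluI sites (ACGCGT) start at positions 4, 64, 75.
MluI cuts after the first base of each site, so after positions 4, 64, 75.
Combined cut positions: 4, 29, 37, 64, 75, 114.
Linear molecule, 6 cuts → 7 fragments:
  1–4 → 4 bp
  5–29 → 25 bp
  30–37 → 8 bp
  38–64 → 27 bp
  65–75 → 11 bp
  76–114 → 39 bp
  115–140 → 26 bp
Sorted largest to smallest: 39, 27, 26, 25, 11, 8, 4 bp.

39, 27, 26, 25, 11, 8, 4 bp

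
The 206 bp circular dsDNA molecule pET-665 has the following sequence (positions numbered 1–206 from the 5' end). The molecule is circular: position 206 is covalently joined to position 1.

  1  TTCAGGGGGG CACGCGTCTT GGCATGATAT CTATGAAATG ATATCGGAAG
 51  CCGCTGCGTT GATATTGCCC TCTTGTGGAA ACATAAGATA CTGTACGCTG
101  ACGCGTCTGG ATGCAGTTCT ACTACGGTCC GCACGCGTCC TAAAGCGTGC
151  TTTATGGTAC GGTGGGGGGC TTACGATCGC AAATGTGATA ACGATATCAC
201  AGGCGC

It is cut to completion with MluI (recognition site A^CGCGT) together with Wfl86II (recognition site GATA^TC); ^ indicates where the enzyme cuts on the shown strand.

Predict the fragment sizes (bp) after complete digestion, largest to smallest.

MluI sites (ACGCGT) start at positions 12, 101, 133.
MluI cuts after the first base of each site, so after positions 12, 101, 133.
Wfl86II sites (GATATC) start at positions 26, 40, 193.
Wfl86II cuts after base 4 of each site, so after positions 29, 43, 196.
Combined cut positions: 12, 29, 43, 101, 133, 196.
Circular molecule, 6 cuts → 6 fragments:
  13–29 → 17 bp
  30–43 → 14 bp
  44–101 → 58 bp
  102–133 → 32 bp
  134–196 → 63 bp
  197–206 then 1–12 → 10 + 12 = 22 bp
Sorted largest to smallest: 63, 58, 32, 22, 17, 14 bp.

63, 58, 32, 22, 17, 14 bp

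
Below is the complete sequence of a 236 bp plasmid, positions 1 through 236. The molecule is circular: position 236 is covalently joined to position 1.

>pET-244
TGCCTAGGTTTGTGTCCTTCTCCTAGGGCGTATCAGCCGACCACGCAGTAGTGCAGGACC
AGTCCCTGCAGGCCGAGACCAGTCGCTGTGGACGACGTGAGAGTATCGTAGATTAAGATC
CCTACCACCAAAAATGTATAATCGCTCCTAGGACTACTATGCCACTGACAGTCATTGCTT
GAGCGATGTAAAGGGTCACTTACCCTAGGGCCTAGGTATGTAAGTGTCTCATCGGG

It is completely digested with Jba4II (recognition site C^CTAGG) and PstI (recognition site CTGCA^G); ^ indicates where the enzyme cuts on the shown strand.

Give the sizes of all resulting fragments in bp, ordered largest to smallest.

77, 57, 48, 28, 19, 7 bp

Jba4II sites (CCTAGG) start at positions 3, 22, 147, 204, 211.
Jba4II cuts after the first base of each site, so after positions 3, 22, 147, 204, 211.
The PstI site (CTGCAG) starts at position 66.
PstI cuts after base 5 of each site (before the last base), so after position 70.
Combined cut positions: 3, 22, 70, 147, 204, 211.
Circular molecule, 6 cuts → 6 fragments:
  4–22 → 19 bp
  23–70 → 48 bp
  71–147 → 77 bp
  148–204 → 57 bp
  205–211 → 7 bp
  212–236 then 1–3 → 25 + 3 = 28 bp
Sorted largest to smallest: 77, 57, 48, 28, 19, 7 bp.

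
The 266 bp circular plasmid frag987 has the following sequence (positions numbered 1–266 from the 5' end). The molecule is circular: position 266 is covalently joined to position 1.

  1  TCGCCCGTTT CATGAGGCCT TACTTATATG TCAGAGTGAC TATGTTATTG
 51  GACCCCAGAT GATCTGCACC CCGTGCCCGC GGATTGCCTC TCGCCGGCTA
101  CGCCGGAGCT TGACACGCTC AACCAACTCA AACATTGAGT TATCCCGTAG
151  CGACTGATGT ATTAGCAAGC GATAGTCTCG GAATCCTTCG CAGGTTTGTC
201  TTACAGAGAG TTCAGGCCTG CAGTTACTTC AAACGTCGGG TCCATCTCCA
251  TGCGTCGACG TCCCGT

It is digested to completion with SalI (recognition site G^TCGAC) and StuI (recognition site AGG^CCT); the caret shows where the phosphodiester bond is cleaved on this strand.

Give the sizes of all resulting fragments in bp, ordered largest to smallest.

The SalI site (GTCGAC) starts at position 254.
SalI cuts after the first base of each site, so after position 254.
StuI sites (AGGCCT) start at positions 15, 214.
StuI cuts after base 3 of each site, so after positions 17, 216.
Combined cut positions: 17, 216, 254.
Circular molecule, 3 cuts → 3 fragments:
  18–216 → 199 bp
  217–254 → 38 bp
  255–266 then 1–17 → 12 + 17 = 29 bp
Sorted largest to smallest: 199, 38, 29 bp.

199, 38, 29 bp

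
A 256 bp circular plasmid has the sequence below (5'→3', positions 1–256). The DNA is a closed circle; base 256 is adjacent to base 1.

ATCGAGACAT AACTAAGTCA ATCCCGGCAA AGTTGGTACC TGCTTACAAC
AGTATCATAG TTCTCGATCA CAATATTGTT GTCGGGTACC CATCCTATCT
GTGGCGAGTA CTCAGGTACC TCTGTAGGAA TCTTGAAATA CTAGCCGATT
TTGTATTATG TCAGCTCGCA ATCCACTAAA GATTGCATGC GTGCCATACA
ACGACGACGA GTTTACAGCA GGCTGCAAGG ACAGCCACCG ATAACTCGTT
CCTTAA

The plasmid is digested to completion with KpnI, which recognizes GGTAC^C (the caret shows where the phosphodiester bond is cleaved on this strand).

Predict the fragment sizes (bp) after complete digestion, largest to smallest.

176, 50, 30 bp

KpnI sites (GGTACC) start at positions 35, 85, 115.
KpnI cuts after base 5 of each site (before the last base), so after positions 39, 89, 119.
Circular molecule, 3 cuts → 3 fragments:
  40–89 → 50 bp
  90–119 → 30 bp
  120–256 then 1–39 → 137 + 39 = 176 bp
Sorted largest to smallest: 176, 50, 30 bp.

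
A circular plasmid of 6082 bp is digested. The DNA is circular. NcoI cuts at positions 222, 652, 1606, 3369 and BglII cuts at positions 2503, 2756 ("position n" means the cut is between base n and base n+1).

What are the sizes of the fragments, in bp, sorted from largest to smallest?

2935, 954, 897, 613, 430, 253 bp

Combined cut positions (sorted): 222, 652, 1606, 2503, 2756, 3369.
Circular molecule, 6 cuts → 6 fragments:
  652 − 222 = 430 bp
  1606 − 652 = 954 bp
  2503 − 1606 = 897 bp
  2756 − 2503 = 253 bp
  3369 − 2756 = 613 bp
  wrap: 6082 − 3369 + 222 = 2935 bp
Sorted largest to smallest: 2935, 954, 897, 613, 430, 253 bp.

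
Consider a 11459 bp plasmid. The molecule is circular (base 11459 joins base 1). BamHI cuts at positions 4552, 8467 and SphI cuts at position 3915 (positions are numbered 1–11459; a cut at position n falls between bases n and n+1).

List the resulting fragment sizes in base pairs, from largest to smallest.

6907, 3915, 637 bp

Combined cut positions (sorted): 3915, 4552, 8467.
Circular molecule, 3 cuts → 3 fragments:
  4552 − 3915 = 637 bp
  8467 − 4552 = 3915 bp
  wrap: 11459 − 8467 + 3915 = 6907 bp
Sorted largest to smallest: 6907, 3915, 637 bp.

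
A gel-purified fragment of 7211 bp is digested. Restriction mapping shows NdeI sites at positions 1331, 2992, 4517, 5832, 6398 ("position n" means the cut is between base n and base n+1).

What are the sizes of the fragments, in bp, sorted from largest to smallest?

1661, 1525, 1331, 1315, 813, 566 bp

Linear molecule, 5 cuts → 6 fragments:
  1331 − 0 = 1331 bp
  2992 − 1331 = 1661 bp
  4517 − 2992 = 1525 bp
  5832 − 4517 = 1315 bp
  6398 − 5832 = 566 bp
  7211 − 6398 = 813 bp
Sorted largest to smallest: 1661, 1525, 1331, 1315, 813, 566 bp.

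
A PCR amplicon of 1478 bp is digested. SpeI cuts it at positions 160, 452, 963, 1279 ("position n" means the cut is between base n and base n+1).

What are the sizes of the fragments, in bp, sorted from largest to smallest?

Linear molecule, 4 cuts → 5 fragments:
  160 − 0 = 160 bp
  452 − 160 = 292 bp
  963 − 452 = 511 bp
  1279 − 963 = 316 bp
  1478 − 1279 = 199 bp
Sorted largest to smallest: 511, 316, 292, 199, 160 bp.

511, 316, 292, 199, 160 bp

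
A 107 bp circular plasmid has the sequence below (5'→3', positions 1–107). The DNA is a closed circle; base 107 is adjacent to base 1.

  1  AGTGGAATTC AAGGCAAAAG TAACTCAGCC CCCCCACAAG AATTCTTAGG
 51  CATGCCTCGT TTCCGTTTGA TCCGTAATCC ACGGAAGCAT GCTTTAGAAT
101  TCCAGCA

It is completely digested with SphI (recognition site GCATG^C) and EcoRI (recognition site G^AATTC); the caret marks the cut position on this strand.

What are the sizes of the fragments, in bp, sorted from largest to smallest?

37, 35, 15, 14, 6 bp

SphI sites (GCATGC) start at positions 50, 87.
SphI cuts after base 5 of each site (before the last base), so after positions 54, 91.
EcoRI sites (GAATTC) start at positions 5, 40, 97.
EcoRI cuts after the first base of each site, so after positions 5, 40, 97.
Combined cut positions: 5, 40, 54, 91, 97.
Circular molecule, 5 cuts → 5 fragments:
  6–40 → 35 bp
  41–54 → 14 bp
  55–91 → 37 bp
  92–97 → 6 bp
  98–107 then 1–5 → 10 + 5 = 15 bp
Sorted largest to smallest: 37, 35, 15, 14, 6 bp.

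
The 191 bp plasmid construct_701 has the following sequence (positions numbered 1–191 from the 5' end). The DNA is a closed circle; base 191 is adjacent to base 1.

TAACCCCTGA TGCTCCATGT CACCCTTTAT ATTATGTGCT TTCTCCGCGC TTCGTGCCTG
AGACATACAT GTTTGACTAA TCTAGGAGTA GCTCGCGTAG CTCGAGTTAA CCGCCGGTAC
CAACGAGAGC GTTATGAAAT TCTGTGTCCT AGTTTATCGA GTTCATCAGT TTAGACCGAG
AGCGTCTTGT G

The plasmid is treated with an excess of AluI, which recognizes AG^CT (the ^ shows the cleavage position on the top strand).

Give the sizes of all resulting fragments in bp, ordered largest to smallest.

AluI sites (AGCT) start at positions 90, 99.
AluI cuts after base 2 of each site, so after positions 91, 100.
Circular molecule, 2 cuts → 2 fragments:
  92–100 → 9 bp
  101–191 then 1–91 → 91 + 91 = 182 bp
Sorted largest to smallest: 182, 9 bp.

182, 9 bp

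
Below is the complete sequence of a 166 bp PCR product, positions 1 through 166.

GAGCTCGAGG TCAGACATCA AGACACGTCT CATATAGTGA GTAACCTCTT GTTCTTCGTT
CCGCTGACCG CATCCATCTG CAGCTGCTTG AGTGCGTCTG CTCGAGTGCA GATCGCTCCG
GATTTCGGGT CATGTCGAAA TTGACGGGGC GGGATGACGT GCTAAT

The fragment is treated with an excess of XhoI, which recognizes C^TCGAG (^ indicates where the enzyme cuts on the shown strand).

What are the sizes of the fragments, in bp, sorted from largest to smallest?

97, 65, 4 bp

XhoI sites (CTCGAG) start at positions 4, 101.
XhoI cuts after the first base of each site, so after positions 4, 101.
Linear molecule, 2 cuts → 3 fragments:
  1–4 → 4 bp
  5–101 → 97 bp
  102–166 → 65 bp
Sorted largest to smallest: 97, 65, 4 bp.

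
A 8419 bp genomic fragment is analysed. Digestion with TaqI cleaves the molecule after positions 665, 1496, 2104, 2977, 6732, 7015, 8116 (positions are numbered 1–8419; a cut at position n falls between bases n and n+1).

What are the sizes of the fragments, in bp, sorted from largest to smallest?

3755, 1101, 873, 831, 665, 608, 303, 283 bp

Linear molecule, 7 cuts → 8 fragments:
  665 − 0 = 665 bp
  1496 − 665 = 831 bp
  2104 − 1496 = 608 bp
  2977 − 2104 = 873 bp
  6732 − 2977 = 3755 bp
  7015 − 6732 = 283 bp
  8116 − 7015 = 1101 bp
  8419 − 8116 = 303 bp
Sorted largest to smallest: 3755, 1101, 873, 831, 665, 608, 303, 283 bp.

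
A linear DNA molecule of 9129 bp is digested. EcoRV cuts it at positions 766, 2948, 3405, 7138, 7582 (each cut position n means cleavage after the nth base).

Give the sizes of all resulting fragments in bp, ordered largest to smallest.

3733, 2182, 1547, 766, 457, 444 bp

Linear molecule, 5 cuts → 6 fragments:
  766 − 0 = 766 bp
  2948 − 766 = 2182 bp
  3405 − 2948 = 457 bp
  7138 − 3405 = 3733 bp
  7582 − 7138 = 444 bp
  9129 − 7582 = 1547 bp
Sorted largest to smallest: 3733, 2182, 1547, 766, 457, 444 bp.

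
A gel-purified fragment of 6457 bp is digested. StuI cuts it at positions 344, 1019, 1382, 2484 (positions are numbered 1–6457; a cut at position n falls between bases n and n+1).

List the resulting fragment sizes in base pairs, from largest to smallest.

3973, 1102, 675, 363, 344 bp

Linear molecule, 4 cuts → 5 fragments:
  344 − 0 = 344 bp
  1019 − 344 = 675 bp
  1382 − 1019 = 363 bp
  2484 − 1382 = 1102 bp
  6457 − 2484 = 3973 bp
Sorted largest to smallest: 3973, 1102, 675, 363, 344 bp.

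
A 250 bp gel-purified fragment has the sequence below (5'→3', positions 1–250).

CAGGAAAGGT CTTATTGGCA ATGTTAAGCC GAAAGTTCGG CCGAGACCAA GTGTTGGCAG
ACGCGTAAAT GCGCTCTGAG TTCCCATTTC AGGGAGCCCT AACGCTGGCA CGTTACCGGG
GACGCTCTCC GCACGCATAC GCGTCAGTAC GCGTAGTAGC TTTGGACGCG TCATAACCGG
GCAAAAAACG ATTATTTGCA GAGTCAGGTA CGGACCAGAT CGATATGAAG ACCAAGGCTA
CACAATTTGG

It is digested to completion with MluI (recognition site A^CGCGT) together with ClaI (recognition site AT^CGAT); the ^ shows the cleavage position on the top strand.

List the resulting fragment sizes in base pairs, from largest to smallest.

78, 61, 54, 30, 17, 10 bp

MluI sites (ACGCGT) start at positions 61, 139, 149, 166.
MluI cuts after the first base of each site, so after positions 61, 139, 149, 166.
The ClaI site (ATCGAT) starts at position 219.
ClaI cuts after base 2 of each site, so after position 220.
Combined cut positions: 61, 139, 149, 166, 220.
Linear molecule, 5 cuts → 6 fragments:
  1–61 → 61 bp
  62–139 → 78 bp
  140–149 → 10 bp
  150–166 → 17 bp
  167–220 → 54 bp
  221–250 → 30 bp
Sorted largest to smallest: 78, 61, 54, 30, 17, 10 bp.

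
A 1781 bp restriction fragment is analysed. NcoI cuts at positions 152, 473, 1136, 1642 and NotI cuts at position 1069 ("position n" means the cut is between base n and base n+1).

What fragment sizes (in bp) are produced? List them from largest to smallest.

Combined cut positions (sorted): 152, 473, 1069, 1136, 1642.
Linear molecule, 5 cuts → 6 fragments:
  152 − 0 = 152 bp
  473 − 152 = 321 bp
  1069 − 473 = 596 bp
  1136 − 1069 = 67 bp
  1642 − 1136 = 506 bp
  1781 − 1642 = 139 bp
Sorted largest to smallest: 596, 506, 321, 152, 139, 67 bp.

596, 506, 321, 152, 139, 67 bp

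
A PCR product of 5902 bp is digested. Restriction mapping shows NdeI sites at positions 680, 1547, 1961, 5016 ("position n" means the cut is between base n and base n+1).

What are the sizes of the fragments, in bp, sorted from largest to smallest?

3055, 886, 867, 680, 414 bp

Linear molecule, 4 cuts → 5 fragments:
  680 − 0 = 680 bp
  1547 − 680 = 867 bp
  1961 − 1547 = 414 bp
  5016 − 1961 = 3055 bp
  5902 − 5016 = 886 bp
Sorted largest to smallest: 3055, 886, 867, 680, 414 bp.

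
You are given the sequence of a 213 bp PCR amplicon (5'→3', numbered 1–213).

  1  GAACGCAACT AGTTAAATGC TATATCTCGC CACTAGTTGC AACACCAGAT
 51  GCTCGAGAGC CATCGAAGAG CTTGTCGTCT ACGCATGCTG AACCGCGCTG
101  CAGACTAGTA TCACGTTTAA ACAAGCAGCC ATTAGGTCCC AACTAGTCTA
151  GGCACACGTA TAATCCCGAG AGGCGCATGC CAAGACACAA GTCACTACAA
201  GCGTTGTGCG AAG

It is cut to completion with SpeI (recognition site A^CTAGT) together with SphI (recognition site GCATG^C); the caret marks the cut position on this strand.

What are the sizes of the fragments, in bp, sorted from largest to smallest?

SpeI sites (ACTAGT) start at positions 8, 32, 104, 142.
SpeI cuts after the first base of each site, so after positions 8, 32, 104, 142.
SphI sites (GCATGC) start at positions 83, 175.
SphI cuts after base 5 of each site (before the last base), so after positions 87, 179.
Combined cut positions: 8, 32, 87, 104, 142, 179.
Linear molecule, 6 cuts → 7 fragments:
  1–8 → 8 bp
  9–32 → 24 bp
  33–87 → 55 bp
  88–104 → 17 bp
  105–142 → 38 bp
  143–179 → 37 bp
  180–213 → 34 bp
Sorted largest to smallest: 55, 38, 37, 34, 24, 17, 8 bp.

55, 38, 37, 34, 24, 17, 8 bp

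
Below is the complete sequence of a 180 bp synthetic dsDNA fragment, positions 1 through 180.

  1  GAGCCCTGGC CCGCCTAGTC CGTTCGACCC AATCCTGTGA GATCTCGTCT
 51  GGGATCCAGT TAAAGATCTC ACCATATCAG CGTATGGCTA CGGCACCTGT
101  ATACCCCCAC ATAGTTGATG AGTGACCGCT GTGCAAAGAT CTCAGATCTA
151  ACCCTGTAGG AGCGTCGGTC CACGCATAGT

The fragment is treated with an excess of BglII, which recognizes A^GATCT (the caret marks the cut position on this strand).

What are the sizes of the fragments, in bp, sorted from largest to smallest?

BglII sites (AGATCT) start at positions 40, 64, 137, 144.
BglII cuts after the first base of each site, so after positions 40, 64, 137, 144.
Linear molecule, 4 cuts → 5 fragments:
  1–40 → 40 bp
  41–64 → 24 bp
  65–137 → 73 bp
  138–144 → 7 bp
  145–180 → 36 bp
Sorted largest to smallest: 73, 40, 36, 24, 7 bp.

73, 40, 36, 24, 7 bp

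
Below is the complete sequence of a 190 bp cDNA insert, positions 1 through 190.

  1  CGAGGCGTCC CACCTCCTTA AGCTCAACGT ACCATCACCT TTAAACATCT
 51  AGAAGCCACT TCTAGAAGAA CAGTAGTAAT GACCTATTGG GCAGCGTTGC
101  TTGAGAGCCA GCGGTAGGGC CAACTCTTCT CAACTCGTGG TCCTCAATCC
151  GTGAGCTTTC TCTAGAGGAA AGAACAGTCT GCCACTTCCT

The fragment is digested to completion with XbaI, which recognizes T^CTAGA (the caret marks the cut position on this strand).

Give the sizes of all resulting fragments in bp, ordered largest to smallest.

100, 48, 29, 13 bp

XbaI sites (TCTAGA) start at positions 48, 61, 161.
XbaI cuts after the first base of each site, so after positions 48, 61, 161.
Linear molecule, 3 cuts → 4 fragments:
  1–48 → 48 bp
  49–61 → 13 bp
  62–161 → 100 bp
  162–190 → 29 bp
Sorted largest to smallest: 100, 48, 29, 13 bp.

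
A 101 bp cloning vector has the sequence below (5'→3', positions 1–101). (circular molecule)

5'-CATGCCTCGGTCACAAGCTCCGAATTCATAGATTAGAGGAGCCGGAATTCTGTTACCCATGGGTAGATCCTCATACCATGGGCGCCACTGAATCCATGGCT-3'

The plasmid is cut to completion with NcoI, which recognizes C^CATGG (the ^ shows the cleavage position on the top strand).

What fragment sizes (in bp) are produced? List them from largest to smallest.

64, 19, 18 bp

NcoI sites (CCATGG) start at positions 57, 76, 94.
NcoI cuts after the first base of each site, so after positions 57, 76, 94.
Circular molecule, 3 cuts → 3 fragments:
  58–76 → 19 bp
  77–94 → 18 bp
  95–101 then 1–57 → 7 + 57 = 64 bp
Sorted largest to smallest: 64, 19, 18 bp.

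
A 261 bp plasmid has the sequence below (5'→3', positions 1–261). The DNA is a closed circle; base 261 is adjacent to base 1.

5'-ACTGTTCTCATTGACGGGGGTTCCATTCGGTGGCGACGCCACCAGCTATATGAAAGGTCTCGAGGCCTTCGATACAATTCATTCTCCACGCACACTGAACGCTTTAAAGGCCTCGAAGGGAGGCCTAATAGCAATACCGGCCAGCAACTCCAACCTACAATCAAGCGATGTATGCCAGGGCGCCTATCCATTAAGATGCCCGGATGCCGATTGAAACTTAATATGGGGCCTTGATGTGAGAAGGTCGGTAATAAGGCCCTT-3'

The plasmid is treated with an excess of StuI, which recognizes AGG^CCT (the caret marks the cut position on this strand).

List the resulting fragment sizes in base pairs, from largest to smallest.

StuI sites (AGGCCT) start at positions 63, 108, 121.
StuI cuts after base 3 of each site, so after positions 65, 110, 123.
Circular molecule, 3 cuts → 3 fragments:
  66–110 → 45 bp
  111–123 → 13 bp
  124–261 then 1–65 → 138 + 65 = 203 bp
Sorted largest to smallest: 203, 45, 13 bp.

203, 45, 13 bp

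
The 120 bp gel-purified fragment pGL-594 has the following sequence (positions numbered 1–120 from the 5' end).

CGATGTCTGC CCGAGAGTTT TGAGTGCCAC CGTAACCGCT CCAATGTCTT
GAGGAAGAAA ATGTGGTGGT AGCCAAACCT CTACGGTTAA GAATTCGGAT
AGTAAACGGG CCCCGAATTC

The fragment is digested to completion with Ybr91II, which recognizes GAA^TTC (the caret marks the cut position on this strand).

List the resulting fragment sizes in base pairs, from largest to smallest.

93, 24, 3 bp

Ybr91II sites (GAATTC) start at positions 91, 115.
Ybr91II cuts after base 3 of each site, so after positions 93, 117.
Linear molecule, 2 cuts → 3 fragments:
  1–93 → 93 bp
  94–117 → 24 bp
  118–120 → 3 bp
Sorted largest to smallest: 93, 24, 3 bp.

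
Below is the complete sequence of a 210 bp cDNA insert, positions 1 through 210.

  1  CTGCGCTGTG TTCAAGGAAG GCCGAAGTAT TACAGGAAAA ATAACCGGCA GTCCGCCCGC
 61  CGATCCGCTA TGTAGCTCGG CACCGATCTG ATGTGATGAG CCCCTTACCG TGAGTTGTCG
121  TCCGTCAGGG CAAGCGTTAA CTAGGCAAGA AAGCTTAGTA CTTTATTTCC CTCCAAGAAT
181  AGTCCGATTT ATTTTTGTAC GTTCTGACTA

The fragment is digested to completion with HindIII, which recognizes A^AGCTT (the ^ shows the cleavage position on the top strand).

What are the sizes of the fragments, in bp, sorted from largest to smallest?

151, 59 bp

The HindIII site (AAGCTT) starts at position 151.
HindIII cuts after the first base of each site, so after position 151.
Linear molecule, 1 cut → 2 fragments:
  1–151 → 151 bp
  152–210 → 59 bp
Sorted largest to smallest: 151, 59 bp.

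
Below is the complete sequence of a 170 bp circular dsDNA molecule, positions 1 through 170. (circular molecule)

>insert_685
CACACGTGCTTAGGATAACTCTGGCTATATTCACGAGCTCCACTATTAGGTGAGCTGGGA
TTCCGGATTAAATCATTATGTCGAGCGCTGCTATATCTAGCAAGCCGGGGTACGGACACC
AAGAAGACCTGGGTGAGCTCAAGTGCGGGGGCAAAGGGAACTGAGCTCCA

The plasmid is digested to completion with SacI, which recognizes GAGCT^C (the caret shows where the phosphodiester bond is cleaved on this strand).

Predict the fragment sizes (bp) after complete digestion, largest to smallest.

SacI sites (GAGCTC) start at positions 35, 135, 163.
SacI cuts after base 5 of each site (before the last base), so after positions 39, 139, 167.
Circular molecule, 3 cuts → 3 fragments:
  40–139 → 100 bp
  140–167 → 28 bp
  168–170 then 1–39 → 3 + 39 = 42 bp
Sorted largest to smallest: 100, 42, 28 bp.

100, 42, 28 bp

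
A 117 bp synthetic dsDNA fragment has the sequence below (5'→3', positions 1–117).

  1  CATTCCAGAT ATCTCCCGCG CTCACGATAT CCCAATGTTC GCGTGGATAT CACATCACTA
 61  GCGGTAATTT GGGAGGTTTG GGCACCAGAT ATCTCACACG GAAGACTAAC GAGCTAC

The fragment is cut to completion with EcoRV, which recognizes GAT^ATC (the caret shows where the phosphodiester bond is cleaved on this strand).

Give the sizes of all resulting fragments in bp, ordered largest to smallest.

42, 27, 20, 18, 10 bp

EcoRV sites (GATATC) start at positions 8, 26, 46, 88.
EcoRV cuts after base 3 of each site, so after positions 10, 28, 48, 90.
Linear molecule, 4 cuts → 5 fragments:
  1–10 → 10 bp
  11–28 → 18 bp
  29–48 → 20 bp
  49–90 → 42 bp
  91–117 → 27 bp
Sorted largest to smallest: 42, 27, 20, 18, 10 bp.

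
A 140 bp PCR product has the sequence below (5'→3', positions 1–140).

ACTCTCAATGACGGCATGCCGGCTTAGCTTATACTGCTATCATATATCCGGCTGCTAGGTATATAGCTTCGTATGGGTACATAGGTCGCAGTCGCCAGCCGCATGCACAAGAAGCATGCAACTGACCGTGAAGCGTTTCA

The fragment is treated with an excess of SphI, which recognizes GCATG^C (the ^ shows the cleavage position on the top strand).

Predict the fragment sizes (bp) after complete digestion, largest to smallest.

87, 22, 18, 13 bp

SphI sites (GCATGC) start at positions 14, 101, 114.
SphI cuts after base 5 of each site (before the last base), so after positions 18, 105, 118.
Linear molecule, 3 cuts → 4 fragments:
  1–18 → 18 bp
  19–105 → 87 bp
  106–118 → 13 bp
  119–140 → 22 bp
Sorted largest to smallest: 87, 22, 18, 13 bp.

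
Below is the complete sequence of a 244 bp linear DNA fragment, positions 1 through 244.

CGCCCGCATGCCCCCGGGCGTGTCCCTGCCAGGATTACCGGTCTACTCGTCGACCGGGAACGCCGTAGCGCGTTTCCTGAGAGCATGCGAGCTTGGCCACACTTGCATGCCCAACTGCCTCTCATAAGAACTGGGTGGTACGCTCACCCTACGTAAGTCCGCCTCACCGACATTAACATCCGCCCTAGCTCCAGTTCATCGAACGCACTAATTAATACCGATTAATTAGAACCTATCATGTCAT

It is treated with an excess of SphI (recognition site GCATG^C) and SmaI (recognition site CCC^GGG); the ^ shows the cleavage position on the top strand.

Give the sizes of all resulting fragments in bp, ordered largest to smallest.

135, 72, 22, 10, 5 bp

SphI sites (GCATGC) start at positions 6, 83, 105.
SphI cuts after base 5 of each site (before the last base), so after positions 10, 87, 109.
The SmaI site (CCCGGG) starts at position 13.
SmaI cuts after base 3 of each site, so after position 15.
Combined cut positions: 10, 15, 87, 109.
Linear molecule, 4 cuts → 5 fragments:
  1–10 → 10 bp
  11–15 → 5 bp
  16–87 → 72 bp
  88–109 → 22 bp
  110–244 → 135 bp
Sorted largest to smallest: 135, 72, 22, 10, 5 bp.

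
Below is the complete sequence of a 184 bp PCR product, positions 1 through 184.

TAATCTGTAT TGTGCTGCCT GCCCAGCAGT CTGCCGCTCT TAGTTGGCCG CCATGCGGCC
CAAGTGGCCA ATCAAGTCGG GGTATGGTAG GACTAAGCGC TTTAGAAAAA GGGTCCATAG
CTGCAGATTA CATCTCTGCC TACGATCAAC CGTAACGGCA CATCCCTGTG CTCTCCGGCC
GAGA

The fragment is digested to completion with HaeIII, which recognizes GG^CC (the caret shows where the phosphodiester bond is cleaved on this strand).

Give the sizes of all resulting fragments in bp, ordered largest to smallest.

HaeIII sites (GGCC) start at positions 46, 57, 66, 177.
HaeIII cuts after base 2 of each site, so after positions 47, 58, 67, 178.
Linear molecule, 4 cuts → 5 fragments:
  1–47 → 47 bp
  48–58 → 11 bp
  59–67 → 9 bp
  68–178 → 111 bp
  179–184 → 6 bp
Sorted largest to smallest: 111, 47, 11, 9, 6 bp.

111, 47, 11, 9, 6 bp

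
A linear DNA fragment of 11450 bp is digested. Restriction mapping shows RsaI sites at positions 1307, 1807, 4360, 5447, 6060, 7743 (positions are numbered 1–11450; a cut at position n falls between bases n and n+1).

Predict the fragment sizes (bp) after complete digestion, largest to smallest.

3707, 2553, 1683, 1307, 1087, 613, 500 bp

Linear molecule, 6 cuts → 7 fragments:
  1307 − 0 = 1307 bp
  1807 − 1307 = 500 bp
  4360 − 1807 = 2553 bp
  5447 − 4360 = 1087 bp
  6060 − 5447 = 613 bp
  7743 − 6060 = 1683 bp
  11450 − 7743 = 3707 bp
Sorted largest to smallest: 3707, 2553, 1683, 1307, 1087, 613, 500 bp.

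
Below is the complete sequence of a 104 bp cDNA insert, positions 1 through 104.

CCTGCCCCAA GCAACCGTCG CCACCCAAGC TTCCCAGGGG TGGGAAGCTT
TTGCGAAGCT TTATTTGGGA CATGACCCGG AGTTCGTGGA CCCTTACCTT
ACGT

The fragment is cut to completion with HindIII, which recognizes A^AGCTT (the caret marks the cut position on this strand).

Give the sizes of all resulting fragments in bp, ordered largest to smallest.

HindIII sites (AAGCTT) start at positions 27, 45, 56.
HindIII cuts after the first base of each site, so after positions 27, 45, 56.
Linear molecule, 3 cuts → 4 fragments:
  1–27 → 27 bp
  28–45 → 18 bp
  46–56 → 11 bp
  57–104 → 48 bp
Sorted largest to smallest: 48, 27, 18, 11 bp.

48, 27, 18, 11 bp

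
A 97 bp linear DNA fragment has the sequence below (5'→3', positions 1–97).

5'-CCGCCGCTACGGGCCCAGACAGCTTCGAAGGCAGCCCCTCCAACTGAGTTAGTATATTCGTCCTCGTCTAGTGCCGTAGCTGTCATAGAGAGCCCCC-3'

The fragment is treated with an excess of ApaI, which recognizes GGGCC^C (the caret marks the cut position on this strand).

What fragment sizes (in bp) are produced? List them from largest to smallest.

82, 15 bp

The ApaI site (GGGCCC) starts at position 11.
ApaI cuts after base 5 of each site (before the last base), so after position 15.
Linear molecule, 1 cut → 2 fragments:
  1–15 → 15 bp
  16–97 → 82 bp
Sorted largest to smallest: 82, 15 bp.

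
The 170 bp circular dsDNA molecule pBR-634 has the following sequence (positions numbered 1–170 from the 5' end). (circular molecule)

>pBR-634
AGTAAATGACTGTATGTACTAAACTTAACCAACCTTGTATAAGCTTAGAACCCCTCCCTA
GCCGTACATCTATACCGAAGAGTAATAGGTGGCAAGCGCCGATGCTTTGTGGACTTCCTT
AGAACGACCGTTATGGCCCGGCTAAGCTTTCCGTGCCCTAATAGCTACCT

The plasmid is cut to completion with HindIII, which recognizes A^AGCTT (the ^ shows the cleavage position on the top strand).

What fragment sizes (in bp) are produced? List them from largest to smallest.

103, 67 bp

HindIII sites (AAGCTT) start at positions 41, 144.
HindIII cuts after the first base of each site, so after positions 41, 144.
Circular molecule, 2 cuts → 2 fragments:
  42–144 → 103 bp
  145–170 then 1–41 → 26 + 41 = 67 bp
Sorted largest to smallest: 103, 67 bp.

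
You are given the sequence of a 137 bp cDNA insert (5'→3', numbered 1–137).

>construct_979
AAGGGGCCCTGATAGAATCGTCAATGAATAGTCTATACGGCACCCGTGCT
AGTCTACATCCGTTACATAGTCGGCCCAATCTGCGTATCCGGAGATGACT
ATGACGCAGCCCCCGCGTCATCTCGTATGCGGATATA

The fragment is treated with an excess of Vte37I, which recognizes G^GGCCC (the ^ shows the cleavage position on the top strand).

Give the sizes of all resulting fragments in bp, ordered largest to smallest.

133, 4 bp

The Vte37I site (GGGCCC) starts at position 4.
Vte37I cuts after the first base of each site, so after position 4.
Linear molecule, 1 cut → 2 fragments:
  1–4 → 4 bp
  5–137 → 133 bp
Sorted largest to smallest: 133, 4 bp.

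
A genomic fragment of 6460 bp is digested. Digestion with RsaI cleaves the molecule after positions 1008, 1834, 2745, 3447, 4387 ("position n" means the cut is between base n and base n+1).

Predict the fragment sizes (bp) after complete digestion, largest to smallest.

2073, 1008, 940, 911, 826, 702 bp

Linear molecule, 5 cuts → 6 fragments:
  1008 − 0 = 1008 bp
  1834 − 1008 = 826 bp
  2745 − 1834 = 911 bp
  3447 − 2745 = 702 bp
  4387 − 3447 = 940 bp
  6460 − 4387 = 2073 bp
Sorted largest to smallest: 2073, 1008, 940, 911, 826, 702 bp.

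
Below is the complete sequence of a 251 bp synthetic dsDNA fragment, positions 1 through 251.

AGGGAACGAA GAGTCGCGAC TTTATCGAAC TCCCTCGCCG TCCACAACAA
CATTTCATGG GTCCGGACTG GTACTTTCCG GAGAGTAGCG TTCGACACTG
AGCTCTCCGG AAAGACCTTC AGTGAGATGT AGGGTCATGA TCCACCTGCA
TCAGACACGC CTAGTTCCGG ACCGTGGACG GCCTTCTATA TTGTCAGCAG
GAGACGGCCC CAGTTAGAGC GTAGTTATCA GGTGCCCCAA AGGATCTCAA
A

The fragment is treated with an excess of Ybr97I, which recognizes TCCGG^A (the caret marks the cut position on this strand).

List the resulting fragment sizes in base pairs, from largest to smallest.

Ybr97I sites (TCCGGA) start at positions 62, 77, 106, 166.
Ybr97I cuts after base 5 of each site (before the last base), so after positions 66, 81, 110, 170.
Linear molecule, 4 cuts → 5 fragments:
  1–66 → 66 bp
  67–81 → 15 bp
  82–110 → 29 bp
  111–170 → 60 bp
  171–251 → 81 bp
Sorted largest to smallest: 81, 66, 60, 29, 15 bp.

81, 66, 60, 29, 15 bp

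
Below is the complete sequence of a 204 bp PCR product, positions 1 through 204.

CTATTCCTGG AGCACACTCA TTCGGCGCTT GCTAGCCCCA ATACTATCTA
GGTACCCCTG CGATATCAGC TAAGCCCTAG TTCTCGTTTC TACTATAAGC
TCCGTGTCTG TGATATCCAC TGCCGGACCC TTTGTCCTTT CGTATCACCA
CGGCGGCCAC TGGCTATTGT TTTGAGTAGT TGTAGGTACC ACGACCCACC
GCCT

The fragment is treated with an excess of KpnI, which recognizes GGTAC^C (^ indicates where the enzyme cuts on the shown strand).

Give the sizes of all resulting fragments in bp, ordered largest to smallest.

134, 55, 15 bp

KpnI sites (GGTACC) start at positions 51, 185.
KpnI cuts after base 5 of each site (before the last base), so after positions 55, 189.
Linear molecule, 2 cuts → 3 fragments:
  1–55 → 55 bp
  56–189 → 134 bp
  190–204 → 15 bp
Sorted largest to smallest: 134, 55, 15 bp.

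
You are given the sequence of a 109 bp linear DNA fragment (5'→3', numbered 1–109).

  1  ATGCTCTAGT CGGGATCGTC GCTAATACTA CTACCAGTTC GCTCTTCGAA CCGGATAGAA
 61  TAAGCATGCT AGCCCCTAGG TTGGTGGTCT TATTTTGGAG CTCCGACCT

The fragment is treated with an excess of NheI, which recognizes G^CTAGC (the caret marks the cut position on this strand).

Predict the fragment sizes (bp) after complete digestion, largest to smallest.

68, 41 bp

The NheI site (GCTAGC) starts at position 68.
NheI cuts after the first base of each site, so after position 68.
Linear molecule, 1 cut → 2 fragments:
  1–68 → 68 bp
  69–109 → 41 bp
Sorted largest to smallest: 68, 41 bp.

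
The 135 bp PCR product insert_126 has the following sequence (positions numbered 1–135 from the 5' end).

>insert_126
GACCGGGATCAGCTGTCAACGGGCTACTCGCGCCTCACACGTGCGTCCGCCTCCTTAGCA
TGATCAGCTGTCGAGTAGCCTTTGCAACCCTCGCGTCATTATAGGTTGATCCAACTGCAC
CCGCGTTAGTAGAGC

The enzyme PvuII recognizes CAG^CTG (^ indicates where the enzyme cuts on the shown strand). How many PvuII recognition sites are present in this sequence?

2

CAGCTG occurs starting at positions 10, 65.
PvuII cuts at 2 sites.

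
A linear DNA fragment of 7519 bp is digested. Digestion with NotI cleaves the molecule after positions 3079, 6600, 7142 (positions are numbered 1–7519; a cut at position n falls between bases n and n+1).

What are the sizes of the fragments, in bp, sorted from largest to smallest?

3521, 3079, 542, 377 bp

Linear molecule, 3 cuts → 4 fragments:
  3079 − 0 = 3079 bp
  6600 − 3079 = 3521 bp
  7142 − 6600 = 542 bp
  7519 − 7142 = 377 bp
Sorted largest to smallest: 3521, 3079, 542, 377 bp.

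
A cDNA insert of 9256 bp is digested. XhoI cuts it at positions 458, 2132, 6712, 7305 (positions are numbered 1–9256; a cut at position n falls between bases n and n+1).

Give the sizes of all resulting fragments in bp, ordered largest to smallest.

Linear molecule, 4 cuts → 5 fragments:
  458 − 0 = 458 bp
  2132 − 458 = 1674 bp
  6712 − 2132 = 4580 bp
  7305 − 6712 = 593 bp
  9256 − 7305 = 1951 bp
Sorted largest to smallest: 4580, 1951, 1674, 593, 458 bp.

4580, 1951, 1674, 593, 458 bp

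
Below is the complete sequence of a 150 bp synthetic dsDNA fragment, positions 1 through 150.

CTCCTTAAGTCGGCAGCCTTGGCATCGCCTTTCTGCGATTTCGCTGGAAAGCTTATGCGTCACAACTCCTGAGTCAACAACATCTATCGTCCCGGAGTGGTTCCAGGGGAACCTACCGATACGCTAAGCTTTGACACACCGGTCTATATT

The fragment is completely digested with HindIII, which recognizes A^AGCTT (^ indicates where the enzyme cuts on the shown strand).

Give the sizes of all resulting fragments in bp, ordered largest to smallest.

HindIII sites (AAGCTT) start at positions 49, 126.
HindIII cuts after the first base of each site, so after positions 49, 126.
Linear molecule, 2 cuts → 3 fragments:
  1–49 → 49 bp
  50–126 → 77 bp
  127–150 → 24 bp
Sorted largest to smallest: 77, 49, 24 bp.

77, 49, 24 bp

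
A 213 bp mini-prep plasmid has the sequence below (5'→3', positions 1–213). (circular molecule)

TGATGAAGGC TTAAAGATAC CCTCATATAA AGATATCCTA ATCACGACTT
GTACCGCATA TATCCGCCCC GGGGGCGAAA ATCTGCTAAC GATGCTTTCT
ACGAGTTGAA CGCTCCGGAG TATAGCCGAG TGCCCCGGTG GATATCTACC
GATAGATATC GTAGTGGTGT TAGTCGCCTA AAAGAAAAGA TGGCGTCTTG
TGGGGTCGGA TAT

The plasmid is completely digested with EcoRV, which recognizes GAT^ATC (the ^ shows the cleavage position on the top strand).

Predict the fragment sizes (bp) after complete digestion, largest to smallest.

EcoRV sites (GATATC) start at positions 32, 141, 155.
EcoRV cuts after base 3 of each site, so after positions 34, 143, 157.
Circular molecule, 3 cuts → 3 fragments:
  35–143 → 109 bp
  144–157 → 14 bp
  158–213 then 1–34 → 56 + 34 = 90 bp
Sorted largest to smallest: 109, 90, 14 bp.

109, 90, 14 bp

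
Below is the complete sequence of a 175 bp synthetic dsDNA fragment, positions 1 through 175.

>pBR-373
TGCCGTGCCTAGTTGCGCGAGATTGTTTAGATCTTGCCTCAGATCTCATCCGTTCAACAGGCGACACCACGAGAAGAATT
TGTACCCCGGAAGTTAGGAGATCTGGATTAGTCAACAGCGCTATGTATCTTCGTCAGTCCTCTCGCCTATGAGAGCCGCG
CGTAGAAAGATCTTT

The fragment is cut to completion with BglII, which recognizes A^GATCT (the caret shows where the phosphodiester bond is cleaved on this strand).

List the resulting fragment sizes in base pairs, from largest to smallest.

BglII sites (AGATCT) start at positions 29, 41, 99, 168.
BglII cuts after the first base of each site, so after positions 29, 41, 99, 168.
Linear molecule, 4 cuts → 5 fragments:
  1–29 → 29 bp
  30–41 → 12 bp
  42–99 → 58 bp
  100–168 → 69 bp
  169–175 → 7 bp
Sorted largest to smallest: 69, 58, 29, 12, 7 bp.

69, 58, 29, 12, 7 bp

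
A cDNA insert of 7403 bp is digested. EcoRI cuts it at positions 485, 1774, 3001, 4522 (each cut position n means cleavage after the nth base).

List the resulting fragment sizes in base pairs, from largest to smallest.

Linear molecule, 4 cuts → 5 fragments:
  485 − 0 = 485 bp
  1774 − 485 = 1289 bp
  3001 − 1774 = 1227 bp
  4522 − 3001 = 1521 bp
  7403 − 4522 = 2881 bp
Sorted largest to smallest: 2881, 1521, 1289, 1227, 485 bp.

2881, 1521, 1289, 1227, 485 bp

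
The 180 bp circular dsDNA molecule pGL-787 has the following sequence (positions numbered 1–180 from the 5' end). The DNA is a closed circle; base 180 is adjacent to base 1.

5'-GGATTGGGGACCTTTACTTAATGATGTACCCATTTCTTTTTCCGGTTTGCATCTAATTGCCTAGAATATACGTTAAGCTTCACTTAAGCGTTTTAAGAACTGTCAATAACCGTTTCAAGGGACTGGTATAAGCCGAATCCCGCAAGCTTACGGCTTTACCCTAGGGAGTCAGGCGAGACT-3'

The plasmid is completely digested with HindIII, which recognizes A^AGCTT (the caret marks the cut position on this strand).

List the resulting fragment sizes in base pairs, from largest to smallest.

HindIII sites (AAGCTT) start at positions 75, 144.
HindIII cuts after the first base of each site, so after positions 75, 144.
Circular molecule, 2 cuts → 2 fragments:
  76–144 → 69 bp
  145–180 then 1–75 → 36 + 75 = 111 bp
Sorted largest to smallest: 111, 69 bp.

111, 69 bp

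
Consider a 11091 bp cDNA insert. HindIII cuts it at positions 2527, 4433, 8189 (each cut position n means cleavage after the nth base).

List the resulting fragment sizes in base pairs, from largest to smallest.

Linear molecule, 3 cuts → 4 fragments:
  2527 − 0 = 2527 bp
  4433 − 2527 = 1906 bp
  8189 − 4433 = 3756 bp
  11091 − 8189 = 2902 bp
Sorted largest to smallest: 3756, 2902, 2527, 1906 bp.

3756, 2902, 2527, 1906 bp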